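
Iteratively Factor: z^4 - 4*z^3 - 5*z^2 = (z)*(z^3 - 4*z^2 - 5*z) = z*(z + 1)*(z^2 - 5*z) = z*(z - 5)*(z + 1)*(z)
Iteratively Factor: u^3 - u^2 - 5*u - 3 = (u + 1)*(u^2 - 2*u - 3) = (u + 1)^2*(u - 3)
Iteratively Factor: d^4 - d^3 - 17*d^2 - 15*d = (d + 1)*(d^3 - 2*d^2 - 15*d) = (d - 5)*(d + 1)*(d^2 + 3*d) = d*(d - 5)*(d + 1)*(d + 3)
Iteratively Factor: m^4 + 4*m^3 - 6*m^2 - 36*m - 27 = (m + 1)*(m^3 + 3*m^2 - 9*m - 27) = (m + 1)*(m + 3)*(m^2 - 9) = (m - 3)*(m + 1)*(m + 3)*(m + 3)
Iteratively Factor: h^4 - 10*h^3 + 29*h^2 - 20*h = (h - 1)*(h^3 - 9*h^2 + 20*h) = (h - 5)*(h - 1)*(h^2 - 4*h) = h*(h - 5)*(h - 1)*(h - 4)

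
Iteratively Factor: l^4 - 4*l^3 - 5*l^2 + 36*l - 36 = (l - 2)*(l^3 - 2*l^2 - 9*l + 18) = (l - 2)^2*(l^2 - 9) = (l - 2)^2*(l + 3)*(l - 3)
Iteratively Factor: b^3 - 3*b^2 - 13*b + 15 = (b - 5)*(b^2 + 2*b - 3) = (b - 5)*(b - 1)*(b + 3)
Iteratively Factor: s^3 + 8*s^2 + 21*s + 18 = (s + 2)*(s^2 + 6*s + 9) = (s + 2)*(s + 3)*(s + 3)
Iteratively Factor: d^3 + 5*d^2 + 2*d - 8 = (d + 4)*(d^2 + d - 2) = (d - 1)*(d + 4)*(d + 2)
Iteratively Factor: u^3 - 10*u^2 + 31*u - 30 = (u - 5)*(u^2 - 5*u + 6) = (u - 5)*(u - 2)*(u - 3)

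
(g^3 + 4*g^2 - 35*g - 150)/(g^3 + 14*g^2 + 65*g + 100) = (g - 6)/(g + 4)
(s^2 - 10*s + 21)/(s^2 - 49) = (s - 3)/(s + 7)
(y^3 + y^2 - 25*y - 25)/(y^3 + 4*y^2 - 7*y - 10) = (y - 5)/(y - 2)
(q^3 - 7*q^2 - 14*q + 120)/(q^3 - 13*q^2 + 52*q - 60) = (q + 4)/(q - 2)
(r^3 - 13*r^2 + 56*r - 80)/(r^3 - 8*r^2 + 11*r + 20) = (r - 4)/(r + 1)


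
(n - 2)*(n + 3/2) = n^2 - n/2 - 3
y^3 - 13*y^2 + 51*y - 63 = (y - 7)*(y - 3)^2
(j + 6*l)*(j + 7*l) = j^2 + 13*j*l + 42*l^2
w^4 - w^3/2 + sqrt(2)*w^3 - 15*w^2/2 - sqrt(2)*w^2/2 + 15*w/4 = w*(w - 1/2)*(w - 3*sqrt(2)/2)*(w + 5*sqrt(2)/2)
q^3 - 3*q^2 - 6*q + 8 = (q - 4)*(q - 1)*(q + 2)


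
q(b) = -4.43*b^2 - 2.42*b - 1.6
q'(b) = -8.86*b - 2.42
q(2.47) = -34.60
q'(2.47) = -24.30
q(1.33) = -12.65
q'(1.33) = -14.20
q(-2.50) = -23.24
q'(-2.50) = 19.73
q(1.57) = -16.32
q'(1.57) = -16.33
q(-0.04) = -1.51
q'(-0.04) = -2.07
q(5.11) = -129.64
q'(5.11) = -47.69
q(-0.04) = -1.51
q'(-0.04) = -2.07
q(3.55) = -66.02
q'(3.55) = -33.87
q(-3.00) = -34.21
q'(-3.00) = 24.16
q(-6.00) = -146.56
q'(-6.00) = 50.74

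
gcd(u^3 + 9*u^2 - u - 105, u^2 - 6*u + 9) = u - 3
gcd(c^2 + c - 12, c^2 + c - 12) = c^2 + c - 12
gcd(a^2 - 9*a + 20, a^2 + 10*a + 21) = 1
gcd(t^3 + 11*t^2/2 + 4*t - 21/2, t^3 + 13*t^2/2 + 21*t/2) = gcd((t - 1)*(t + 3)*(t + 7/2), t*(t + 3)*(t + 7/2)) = t^2 + 13*t/2 + 21/2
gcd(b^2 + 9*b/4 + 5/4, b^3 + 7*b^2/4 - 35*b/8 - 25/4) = b + 5/4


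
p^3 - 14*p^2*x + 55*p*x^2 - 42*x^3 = (p - 7*x)*(p - 6*x)*(p - x)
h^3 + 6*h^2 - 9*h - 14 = (h - 2)*(h + 1)*(h + 7)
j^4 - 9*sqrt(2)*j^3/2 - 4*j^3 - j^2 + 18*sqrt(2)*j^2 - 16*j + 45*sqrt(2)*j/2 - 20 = (j - 5)*(j + 1)*(j - 4*sqrt(2))*(j - sqrt(2)/2)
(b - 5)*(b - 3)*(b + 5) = b^3 - 3*b^2 - 25*b + 75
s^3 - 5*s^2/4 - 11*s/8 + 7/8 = (s - 7/4)*(s - 1/2)*(s + 1)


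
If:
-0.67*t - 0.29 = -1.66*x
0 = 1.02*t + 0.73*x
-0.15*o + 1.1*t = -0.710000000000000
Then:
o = 4.02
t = -0.10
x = 0.14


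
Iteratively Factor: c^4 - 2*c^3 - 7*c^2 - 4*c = (c + 1)*(c^3 - 3*c^2 - 4*c) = c*(c + 1)*(c^2 - 3*c - 4) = c*(c - 4)*(c + 1)*(c + 1)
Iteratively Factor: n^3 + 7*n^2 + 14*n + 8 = (n + 1)*(n^2 + 6*n + 8) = (n + 1)*(n + 4)*(n + 2)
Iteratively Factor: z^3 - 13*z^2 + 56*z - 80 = (z - 5)*(z^2 - 8*z + 16) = (z - 5)*(z - 4)*(z - 4)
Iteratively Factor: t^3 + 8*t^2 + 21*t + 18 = (t + 3)*(t^2 + 5*t + 6) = (t + 2)*(t + 3)*(t + 3)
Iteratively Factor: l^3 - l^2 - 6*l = (l)*(l^2 - l - 6) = l*(l - 3)*(l + 2)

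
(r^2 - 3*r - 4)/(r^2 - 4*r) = (r + 1)/r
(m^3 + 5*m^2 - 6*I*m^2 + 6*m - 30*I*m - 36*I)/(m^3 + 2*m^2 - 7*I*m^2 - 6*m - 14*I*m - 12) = (m + 3)/(m - I)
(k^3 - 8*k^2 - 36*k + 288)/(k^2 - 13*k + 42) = (k^2 - 2*k - 48)/(k - 7)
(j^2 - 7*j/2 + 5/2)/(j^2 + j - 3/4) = 2*(2*j^2 - 7*j + 5)/(4*j^2 + 4*j - 3)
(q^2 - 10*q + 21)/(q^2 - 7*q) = (q - 3)/q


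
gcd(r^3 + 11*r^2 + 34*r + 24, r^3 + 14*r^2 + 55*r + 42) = r^2 + 7*r + 6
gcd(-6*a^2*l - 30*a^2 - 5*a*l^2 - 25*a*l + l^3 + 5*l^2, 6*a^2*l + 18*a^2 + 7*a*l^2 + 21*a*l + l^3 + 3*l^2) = a + l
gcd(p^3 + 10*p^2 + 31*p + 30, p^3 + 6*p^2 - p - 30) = p^2 + 8*p + 15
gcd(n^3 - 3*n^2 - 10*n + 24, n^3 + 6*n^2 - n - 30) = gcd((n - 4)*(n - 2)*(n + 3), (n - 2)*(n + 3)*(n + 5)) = n^2 + n - 6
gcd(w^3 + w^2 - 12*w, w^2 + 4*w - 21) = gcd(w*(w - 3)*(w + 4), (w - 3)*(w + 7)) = w - 3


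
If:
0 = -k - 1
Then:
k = -1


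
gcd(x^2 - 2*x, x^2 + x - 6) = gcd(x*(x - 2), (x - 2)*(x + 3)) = x - 2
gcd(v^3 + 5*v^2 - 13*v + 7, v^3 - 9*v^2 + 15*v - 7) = v^2 - 2*v + 1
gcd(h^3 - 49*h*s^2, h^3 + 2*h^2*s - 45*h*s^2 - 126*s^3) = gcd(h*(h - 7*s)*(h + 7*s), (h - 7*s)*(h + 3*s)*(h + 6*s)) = -h + 7*s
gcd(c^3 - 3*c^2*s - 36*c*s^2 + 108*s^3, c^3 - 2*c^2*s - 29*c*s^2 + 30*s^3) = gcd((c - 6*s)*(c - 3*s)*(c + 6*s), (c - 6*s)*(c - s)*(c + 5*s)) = -c + 6*s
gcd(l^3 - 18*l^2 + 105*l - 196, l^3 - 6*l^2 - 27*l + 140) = l^2 - 11*l + 28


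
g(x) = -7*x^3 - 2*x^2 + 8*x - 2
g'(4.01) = -345.72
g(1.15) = -6.09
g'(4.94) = -524.24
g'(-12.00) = -2968.00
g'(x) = -21*x^2 - 4*x + 8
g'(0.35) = 4.03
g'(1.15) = -24.37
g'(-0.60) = 2.84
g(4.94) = -855.16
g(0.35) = 0.25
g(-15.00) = 23053.00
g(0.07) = -1.45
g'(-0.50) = 4.75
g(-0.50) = -5.62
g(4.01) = -453.45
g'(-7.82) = -1244.92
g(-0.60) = -6.01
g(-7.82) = 3160.62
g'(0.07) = 7.62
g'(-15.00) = -4657.00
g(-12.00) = 11710.00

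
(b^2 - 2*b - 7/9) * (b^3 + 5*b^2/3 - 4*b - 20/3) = b^5 - b^4/3 - 73*b^3/9 + b^2/27 + 148*b/9 + 140/27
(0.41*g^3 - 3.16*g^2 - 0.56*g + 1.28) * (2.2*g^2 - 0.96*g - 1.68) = 0.902*g^5 - 7.3456*g^4 + 1.1128*g^3 + 8.6624*g^2 - 0.288*g - 2.1504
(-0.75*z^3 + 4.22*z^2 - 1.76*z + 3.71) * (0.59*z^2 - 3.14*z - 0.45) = -0.4425*z^5 + 4.8448*z^4 - 13.9517*z^3 + 5.8163*z^2 - 10.8574*z - 1.6695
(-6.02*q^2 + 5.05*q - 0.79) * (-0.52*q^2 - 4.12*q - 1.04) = 3.1304*q^4 + 22.1764*q^3 - 14.1344*q^2 - 1.9972*q + 0.8216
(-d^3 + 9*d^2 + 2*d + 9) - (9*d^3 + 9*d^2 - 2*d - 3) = -10*d^3 + 4*d + 12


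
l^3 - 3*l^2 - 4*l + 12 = (l - 3)*(l - 2)*(l + 2)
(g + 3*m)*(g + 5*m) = g^2 + 8*g*m + 15*m^2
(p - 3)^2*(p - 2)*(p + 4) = p^4 - 4*p^3 - 11*p^2 + 66*p - 72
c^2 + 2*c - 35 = (c - 5)*(c + 7)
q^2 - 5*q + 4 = (q - 4)*(q - 1)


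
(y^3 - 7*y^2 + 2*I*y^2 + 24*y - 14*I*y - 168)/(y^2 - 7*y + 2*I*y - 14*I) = (y^2 + 2*I*y + 24)/(y + 2*I)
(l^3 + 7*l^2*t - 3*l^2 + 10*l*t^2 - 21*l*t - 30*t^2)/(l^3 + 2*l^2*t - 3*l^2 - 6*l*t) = (l + 5*t)/l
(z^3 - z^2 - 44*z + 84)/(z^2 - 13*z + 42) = (z^2 + 5*z - 14)/(z - 7)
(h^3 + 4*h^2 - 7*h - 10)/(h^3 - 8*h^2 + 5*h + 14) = (h + 5)/(h - 7)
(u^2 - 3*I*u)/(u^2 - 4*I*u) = (u - 3*I)/(u - 4*I)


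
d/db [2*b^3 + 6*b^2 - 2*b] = 6*b^2 + 12*b - 2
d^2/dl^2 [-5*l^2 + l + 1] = -10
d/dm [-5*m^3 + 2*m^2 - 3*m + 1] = -15*m^2 + 4*m - 3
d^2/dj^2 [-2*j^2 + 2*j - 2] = -4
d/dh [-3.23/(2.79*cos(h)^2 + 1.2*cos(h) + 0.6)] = -(18.0234*cos(h) + 3.876)*sin(h)/(2.79*cos(h)^2 + 1.2*cos(h) + 0.6)^2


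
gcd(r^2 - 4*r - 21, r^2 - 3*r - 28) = r - 7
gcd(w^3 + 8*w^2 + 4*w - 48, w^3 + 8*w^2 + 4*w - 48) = w^3 + 8*w^2 + 4*w - 48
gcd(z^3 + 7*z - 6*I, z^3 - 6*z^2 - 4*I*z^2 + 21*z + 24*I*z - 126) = z + 3*I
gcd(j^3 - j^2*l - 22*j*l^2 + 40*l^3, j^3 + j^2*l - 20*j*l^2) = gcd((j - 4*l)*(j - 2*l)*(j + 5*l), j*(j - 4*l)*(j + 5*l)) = j^2 + j*l - 20*l^2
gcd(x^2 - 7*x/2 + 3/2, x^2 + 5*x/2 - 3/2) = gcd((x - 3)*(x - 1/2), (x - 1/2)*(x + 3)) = x - 1/2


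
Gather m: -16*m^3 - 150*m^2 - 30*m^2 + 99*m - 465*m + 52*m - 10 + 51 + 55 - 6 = -16*m^3 - 180*m^2 - 314*m + 90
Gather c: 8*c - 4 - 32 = 8*c - 36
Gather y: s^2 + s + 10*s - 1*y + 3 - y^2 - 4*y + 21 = s^2 + 11*s - y^2 - 5*y + 24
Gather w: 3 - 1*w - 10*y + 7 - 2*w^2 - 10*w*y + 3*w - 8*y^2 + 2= -2*w^2 + w*(2 - 10*y) - 8*y^2 - 10*y + 12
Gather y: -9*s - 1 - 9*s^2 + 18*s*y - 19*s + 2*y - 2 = -9*s^2 - 28*s + y*(18*s + 2) - 3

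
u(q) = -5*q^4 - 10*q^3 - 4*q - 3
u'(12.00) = -38884.00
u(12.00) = -121011.00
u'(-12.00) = 30236.00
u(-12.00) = -86355.00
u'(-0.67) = -11.45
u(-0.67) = 1.68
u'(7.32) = -9455.94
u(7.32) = -18309.88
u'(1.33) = -104.12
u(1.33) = -47.49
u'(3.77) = -1502.04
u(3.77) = -1563.94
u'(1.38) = -113.69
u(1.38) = -52.93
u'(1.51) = -141.26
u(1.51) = -69.46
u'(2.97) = -792.59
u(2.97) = -665.90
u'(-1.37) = -8.88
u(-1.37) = 10.58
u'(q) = -20*q^3 - 30*q^2 - 4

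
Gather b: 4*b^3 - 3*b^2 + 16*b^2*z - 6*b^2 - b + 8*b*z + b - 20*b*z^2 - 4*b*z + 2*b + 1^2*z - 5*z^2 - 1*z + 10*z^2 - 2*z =4*b^3 + b^2*(16*z - 9) + b*(-20*z^2 + 4*z + 2) + 5*z^2 - 2*z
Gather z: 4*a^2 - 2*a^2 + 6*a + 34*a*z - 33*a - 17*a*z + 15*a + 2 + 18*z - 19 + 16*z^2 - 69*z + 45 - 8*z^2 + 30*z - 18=2*a^2 - 12*a + 8*z^2 + z*(17*a - 21) + 10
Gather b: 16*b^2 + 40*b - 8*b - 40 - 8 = 16*b^2 + 32*b - 48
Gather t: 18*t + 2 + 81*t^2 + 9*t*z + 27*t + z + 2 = 81*t^2 + t*(9*z + 45) + z + 4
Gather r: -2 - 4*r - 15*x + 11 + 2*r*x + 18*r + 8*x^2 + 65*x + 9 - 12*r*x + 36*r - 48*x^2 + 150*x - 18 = r*(50 - 10*x) - 40*x^2 + 200*x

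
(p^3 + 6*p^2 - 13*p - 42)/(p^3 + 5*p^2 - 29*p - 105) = (p^2 - p - 6)/(p^2 - 2*p - 15)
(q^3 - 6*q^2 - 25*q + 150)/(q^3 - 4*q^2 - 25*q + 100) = (q - 6)/(q - 4)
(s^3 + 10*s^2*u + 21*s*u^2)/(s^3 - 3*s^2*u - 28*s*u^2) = (s^2 + 10*s*u + 21*u^2)/(s^2 - 3*s*u - 28*u^2)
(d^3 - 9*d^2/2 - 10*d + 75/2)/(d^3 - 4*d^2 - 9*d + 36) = (2*d^2 - 15*d + 25)/(2*(d^2 - 7*d + 12))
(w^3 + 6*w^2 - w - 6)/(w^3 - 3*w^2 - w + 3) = (w + 6)/(w - 3)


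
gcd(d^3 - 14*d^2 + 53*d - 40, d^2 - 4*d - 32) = d - 8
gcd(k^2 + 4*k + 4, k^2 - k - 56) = 1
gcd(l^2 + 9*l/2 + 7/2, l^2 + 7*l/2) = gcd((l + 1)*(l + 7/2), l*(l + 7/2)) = l + 7/2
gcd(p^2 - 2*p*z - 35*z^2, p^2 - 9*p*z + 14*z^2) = -p + 7*z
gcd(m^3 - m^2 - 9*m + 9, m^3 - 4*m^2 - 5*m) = 1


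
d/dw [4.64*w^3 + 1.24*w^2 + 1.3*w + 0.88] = 13.92*w^2 + 2.48*w + 1.3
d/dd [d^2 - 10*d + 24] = 2*d - 10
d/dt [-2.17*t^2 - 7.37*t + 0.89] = -4.34*t - 7.37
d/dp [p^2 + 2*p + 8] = 2*p + 2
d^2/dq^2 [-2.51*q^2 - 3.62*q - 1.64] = -5.02000000000000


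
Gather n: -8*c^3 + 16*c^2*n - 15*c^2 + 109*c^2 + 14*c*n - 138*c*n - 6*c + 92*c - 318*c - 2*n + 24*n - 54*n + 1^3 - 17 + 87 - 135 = -8*c^3 + 94*c^2 - 232*c + n*(16*c^2 - 124*c - 32) - 64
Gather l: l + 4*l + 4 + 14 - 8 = 5*l + 10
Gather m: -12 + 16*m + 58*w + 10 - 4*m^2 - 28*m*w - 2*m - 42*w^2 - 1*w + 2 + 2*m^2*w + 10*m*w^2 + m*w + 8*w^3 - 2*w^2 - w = m^2*(2*w - 4) + m*(10*w^2 - 27*w + 14) + 8*w^3 - 44*w^2 + 56*w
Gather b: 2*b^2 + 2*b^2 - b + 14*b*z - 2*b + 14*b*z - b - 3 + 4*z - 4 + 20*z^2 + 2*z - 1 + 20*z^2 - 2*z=4*b^2 + b*(28*z - 4) + 40*z^2 + 4*z - 8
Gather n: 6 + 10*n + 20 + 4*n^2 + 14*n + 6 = 4*n^2 + 24*n + 32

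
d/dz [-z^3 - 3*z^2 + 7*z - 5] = -3*z^2 - 6*z + 7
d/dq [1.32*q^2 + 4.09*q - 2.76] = 2.64*q + 4.09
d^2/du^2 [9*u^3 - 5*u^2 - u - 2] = 54*u - 10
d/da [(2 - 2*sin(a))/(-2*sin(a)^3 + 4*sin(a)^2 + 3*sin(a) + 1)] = 2*(-11*sin(a) + sin(3*a) - 5*cos(2*a) + 1)*cos(a)/(-2*sin(a)^3 + 4*sin(a)^2 + 3*sin(a) + 1)^2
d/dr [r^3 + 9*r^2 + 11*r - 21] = 3*r^2 + 18*r + 11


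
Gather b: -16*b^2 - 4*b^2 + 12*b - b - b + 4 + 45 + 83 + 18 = -20*b^2 + 10*b + 150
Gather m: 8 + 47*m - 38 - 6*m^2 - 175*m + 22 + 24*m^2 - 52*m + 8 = 18*m^2 - 180*m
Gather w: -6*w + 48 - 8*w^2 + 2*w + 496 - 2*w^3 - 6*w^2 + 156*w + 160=-2*w^3 - 14*w^2 + 152*w + 704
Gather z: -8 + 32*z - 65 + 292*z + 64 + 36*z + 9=360*z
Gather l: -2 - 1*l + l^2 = l^2 - l - 2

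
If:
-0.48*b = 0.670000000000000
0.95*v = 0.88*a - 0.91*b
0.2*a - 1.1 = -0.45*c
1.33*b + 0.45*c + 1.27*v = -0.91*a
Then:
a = -0.50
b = -1.40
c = 2.67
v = 0.87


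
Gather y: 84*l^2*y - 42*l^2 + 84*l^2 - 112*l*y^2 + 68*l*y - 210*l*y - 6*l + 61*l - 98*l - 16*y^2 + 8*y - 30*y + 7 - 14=42*l^2 - 43*l + y^2*(-112*l - 16) + y*(84*l^2 - 142*l - 22) - 7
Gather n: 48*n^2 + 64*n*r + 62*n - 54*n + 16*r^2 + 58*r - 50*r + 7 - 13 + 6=48*n^2 + n*(64*r + 8) + 16*r^2 + 8*r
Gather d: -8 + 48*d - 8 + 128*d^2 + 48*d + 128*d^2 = 256*d^2 + 96*d - 16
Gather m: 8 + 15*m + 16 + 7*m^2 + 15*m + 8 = 7*m^2 + 30*m + 32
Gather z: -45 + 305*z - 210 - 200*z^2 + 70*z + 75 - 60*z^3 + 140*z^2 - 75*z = -60*z^3 - 60*z^2 + 300*z - 180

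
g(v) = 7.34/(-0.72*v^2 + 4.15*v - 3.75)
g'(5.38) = 5.16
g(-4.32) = -0.21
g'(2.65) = -0.51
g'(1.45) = -26.64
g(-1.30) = -0.71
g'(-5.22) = -0.04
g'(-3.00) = -0.12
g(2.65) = 3.35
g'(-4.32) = -0.06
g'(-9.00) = -0.01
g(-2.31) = -0.43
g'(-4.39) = -0.06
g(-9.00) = -0.07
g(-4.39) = -0.20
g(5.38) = -3.24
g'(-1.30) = -0.41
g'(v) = 7.34*(1.44*v - 4.15)/(-0.72*v^2 + 4.15*v - 3.75)^2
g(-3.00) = -0.32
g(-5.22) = -0.16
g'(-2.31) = -0.19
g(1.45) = 9.74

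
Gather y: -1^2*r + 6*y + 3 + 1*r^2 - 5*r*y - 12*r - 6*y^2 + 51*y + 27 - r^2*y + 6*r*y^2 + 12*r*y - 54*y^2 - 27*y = r^2 - 13*r + y^2*(6*r - 60) + y*(-r^2 + 7*r + 30) + 30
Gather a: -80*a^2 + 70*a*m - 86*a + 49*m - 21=-80*a^2 + a*(70*m - 86) + 49*m - 21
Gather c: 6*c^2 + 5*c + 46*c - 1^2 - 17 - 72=6*c^2 + 51*c - 90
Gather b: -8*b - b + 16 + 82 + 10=108 - 9*b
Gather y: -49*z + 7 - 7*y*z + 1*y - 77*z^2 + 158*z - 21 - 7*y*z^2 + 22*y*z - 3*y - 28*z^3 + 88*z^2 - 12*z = y*(-7*z^2 + 15*z - 2) - 28*z^3 + 11*z^2 + 97*z - 14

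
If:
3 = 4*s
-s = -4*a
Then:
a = 3/16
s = 3/4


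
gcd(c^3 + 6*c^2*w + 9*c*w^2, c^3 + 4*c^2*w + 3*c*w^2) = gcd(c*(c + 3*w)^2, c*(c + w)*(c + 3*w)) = c^2 + 3*c*w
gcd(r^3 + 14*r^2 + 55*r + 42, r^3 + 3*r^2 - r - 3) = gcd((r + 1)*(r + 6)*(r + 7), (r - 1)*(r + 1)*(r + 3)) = r + 1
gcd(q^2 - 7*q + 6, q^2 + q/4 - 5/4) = q - 1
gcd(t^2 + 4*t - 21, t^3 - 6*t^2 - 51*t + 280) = t + 7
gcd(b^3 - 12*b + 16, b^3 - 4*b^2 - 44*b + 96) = b - 2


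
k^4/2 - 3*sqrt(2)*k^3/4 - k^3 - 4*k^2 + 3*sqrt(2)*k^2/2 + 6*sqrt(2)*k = k*(k/2 + 1)*(k - 4)*(k - 3*sqrt(2)/2)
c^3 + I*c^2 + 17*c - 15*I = (c - 3*I)*(c - I)*(c + 5*I)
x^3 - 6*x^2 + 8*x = x*(x - 4)*(x - 2)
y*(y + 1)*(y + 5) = y^3 + 6*y^2 + 5*y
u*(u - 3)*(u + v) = u^3 + u^2*v - 3*u^2 - 3*u*v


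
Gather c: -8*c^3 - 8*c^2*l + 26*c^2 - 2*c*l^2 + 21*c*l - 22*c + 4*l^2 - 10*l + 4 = -8*c^3 + c^2*(26 - 8*l) + c*(-2*l^2 + 21*l - 22) + 4*l^2 - 10*l + 4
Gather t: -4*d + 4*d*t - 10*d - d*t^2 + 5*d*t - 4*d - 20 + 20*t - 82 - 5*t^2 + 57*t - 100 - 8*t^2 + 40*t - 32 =-18*d + t^2*(-d - 13) + t*(9*d + 117) - 234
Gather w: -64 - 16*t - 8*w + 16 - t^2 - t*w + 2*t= -t^2 - 14*t + w*(-t - 8) - 48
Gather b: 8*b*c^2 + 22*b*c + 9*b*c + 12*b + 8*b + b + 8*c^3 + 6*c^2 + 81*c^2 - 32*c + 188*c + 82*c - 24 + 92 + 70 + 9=b*(8*c^2 + 31*c + 21) + 8*c^3 + 87*c^2 + 238*c + 147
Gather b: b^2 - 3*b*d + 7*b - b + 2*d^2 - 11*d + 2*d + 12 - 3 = b^2 + b*(6 - 3*d) + 2*d^2 - 9*d + 9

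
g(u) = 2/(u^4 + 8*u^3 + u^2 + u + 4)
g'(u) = 2*(-4*u^3 - 24*u^2 - 2*u - 1)/(u^4 + 8*u^3 + u^2 + u + 4)^2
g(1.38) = 0.06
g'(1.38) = -0.12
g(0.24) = 0.45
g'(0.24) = -0.30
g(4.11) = 0.00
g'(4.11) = -0.00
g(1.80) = 0.03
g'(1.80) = -0.05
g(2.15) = 0.02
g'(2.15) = -0.03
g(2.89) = 0.01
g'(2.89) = -0.01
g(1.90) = 0.03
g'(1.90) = -0.04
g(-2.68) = -0.02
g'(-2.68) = -0.02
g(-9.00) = 0.00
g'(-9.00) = 0.00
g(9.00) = 0.00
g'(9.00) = 0.00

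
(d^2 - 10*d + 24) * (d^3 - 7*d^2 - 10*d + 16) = d^5 - 17*d^4 + 84*d^3 - 52*d^2 - 400*d + 384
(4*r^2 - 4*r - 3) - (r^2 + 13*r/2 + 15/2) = 3*r^2 - 21*r/2 - 21/2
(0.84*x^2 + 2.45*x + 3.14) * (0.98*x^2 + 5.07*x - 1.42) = 0.8232*x^4 + 6.6598*x^3 + 14.3059*x^2 + 12.4408*x - 4.4588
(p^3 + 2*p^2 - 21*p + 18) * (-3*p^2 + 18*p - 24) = -3*p^5 + 12*p^4 + 75*p^3 - 480*p^2 + 828*p - 432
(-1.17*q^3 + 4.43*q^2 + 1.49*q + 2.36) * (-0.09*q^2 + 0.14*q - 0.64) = 0.1053*q^5 - 0.5625*q^4 + 1.2349*q^3 - 2.839*q^2 - 0.6232*q - 1.5104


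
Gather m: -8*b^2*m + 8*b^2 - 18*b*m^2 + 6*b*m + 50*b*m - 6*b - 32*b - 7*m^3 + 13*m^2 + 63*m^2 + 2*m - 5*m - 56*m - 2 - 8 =8*b^2 - 38*b - 7*m^3 + m^2*(76 - 18*b) + m*(-8*b^2 + 56*b - 59) - 10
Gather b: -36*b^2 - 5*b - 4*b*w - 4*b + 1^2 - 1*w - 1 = -36*b^2 + b*(-4*w - 9) - w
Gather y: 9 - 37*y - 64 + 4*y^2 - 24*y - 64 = 4*y^2 - 61*y - 119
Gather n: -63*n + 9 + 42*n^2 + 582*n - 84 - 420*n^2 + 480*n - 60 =-378*n^2 + 999*n - 135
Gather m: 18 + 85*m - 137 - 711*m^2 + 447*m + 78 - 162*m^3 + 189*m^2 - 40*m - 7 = -162*m^3 - 522*m^2 + 492*m - 48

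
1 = 1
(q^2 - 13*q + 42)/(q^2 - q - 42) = (q - 6)/(q + 6)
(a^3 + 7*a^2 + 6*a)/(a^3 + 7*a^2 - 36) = a*(a + 1)/(a^2 + a - 6)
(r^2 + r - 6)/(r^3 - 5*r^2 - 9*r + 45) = (r - 2)/(r^2 - 8*r + 15)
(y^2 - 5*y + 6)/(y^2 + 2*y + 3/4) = 4*(y^2 - 5*y + 6)/(4*y^2 + 8*y + 3)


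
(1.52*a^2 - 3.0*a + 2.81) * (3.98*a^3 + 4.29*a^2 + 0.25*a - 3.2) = 6.0496*a^5 - 5.4192*a^4 - 1.3062*a^3 + 6.4409*a^2 + 10.3025*a - 8.992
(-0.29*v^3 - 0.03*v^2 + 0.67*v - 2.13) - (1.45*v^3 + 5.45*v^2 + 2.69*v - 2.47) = -1.74*v^3 - 5.48*v^2 - 2.02*v + 0.34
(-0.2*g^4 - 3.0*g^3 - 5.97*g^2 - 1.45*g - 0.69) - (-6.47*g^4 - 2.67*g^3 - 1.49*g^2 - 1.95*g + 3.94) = 6.27*g^4 - 0.33*g^3 - 4.48*g^2 + 0.5*g - 4.63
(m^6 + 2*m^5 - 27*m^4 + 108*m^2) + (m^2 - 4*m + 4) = m^6 + 2*m^5 - 27*m^4 + 109*m^2 - 4*m + 4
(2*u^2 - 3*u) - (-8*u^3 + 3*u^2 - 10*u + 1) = 8*u^3 - u^2 + 7*u - 1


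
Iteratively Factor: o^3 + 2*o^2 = (o + 2)*(o^2) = o*(o + 2)*(o)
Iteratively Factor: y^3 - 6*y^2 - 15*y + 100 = (y - 5)*(y^2 - y - 20) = (y - 5)*(y + 4)*(y - 5)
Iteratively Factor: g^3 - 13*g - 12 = (g + 3)*(g^2 - 3*g - 4) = (g + 1)*(g + 3)*(g - 4)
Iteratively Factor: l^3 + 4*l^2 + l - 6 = (l - 1)*(l^2 + 5*l + 6) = (l - 1)*(l + 3)*(l + 2)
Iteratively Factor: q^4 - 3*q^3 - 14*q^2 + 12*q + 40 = (q - 2)*(q^3 - q^2 - 16*q - 20) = (q - 5)*(q - 2)*(q^2 + 4*q + 4) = (q - 5)*(q - 2)*(q + 2)*(q + 2)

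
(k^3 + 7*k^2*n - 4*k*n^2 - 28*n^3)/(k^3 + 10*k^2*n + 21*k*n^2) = (k^2 - 4*n^2)/(k*(k + 3*n))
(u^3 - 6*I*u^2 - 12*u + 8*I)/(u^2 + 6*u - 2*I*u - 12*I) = (u^2 - 4*I*u - 4)/(u + 6)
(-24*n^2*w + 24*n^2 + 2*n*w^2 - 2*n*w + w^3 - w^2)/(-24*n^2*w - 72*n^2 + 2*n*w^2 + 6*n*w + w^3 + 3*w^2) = (w - 1)/(w + 3)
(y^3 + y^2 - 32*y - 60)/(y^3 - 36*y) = (y^2 + 7*y + 10)/(y*(y + 6))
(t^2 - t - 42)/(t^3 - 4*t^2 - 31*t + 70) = (t + 6)/(t^2 + 3*t - 10)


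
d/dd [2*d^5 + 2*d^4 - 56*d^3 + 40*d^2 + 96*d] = 10*d^4 + 8*d^3 - 168*d^2 + 80*d + 96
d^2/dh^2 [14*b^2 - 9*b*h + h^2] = 2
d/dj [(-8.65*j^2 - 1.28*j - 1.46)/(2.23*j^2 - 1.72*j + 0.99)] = (17.7324*j^2 - 10.6154*j - 3.7784)/(4.9729*j^4 - 7.6712*j^3 + 7.3738*j^2 - 3.4056*j + 0.9801)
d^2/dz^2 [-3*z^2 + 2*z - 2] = -6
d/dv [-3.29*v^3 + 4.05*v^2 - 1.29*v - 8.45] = -9.87*v^2 + 8.1*v - 1.29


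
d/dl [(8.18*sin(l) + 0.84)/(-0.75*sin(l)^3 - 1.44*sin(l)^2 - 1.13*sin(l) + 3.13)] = (12.27*sin(l)^3 + 13.6692*sin(l)^2 + 2.4192*sin(l) + 26.5526)*cos(l)/(0.5625*sin(l)^6 + 2.16*sin(l)^5 + 3.7686*sin(l)^4 - 1.4406*sin(l)^3 - 7.7375*sin(l)^2 - 7.0738*sin(l) + 9.7969)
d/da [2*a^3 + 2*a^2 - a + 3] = 6*a^2 + 4*a - 1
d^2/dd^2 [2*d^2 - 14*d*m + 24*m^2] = 4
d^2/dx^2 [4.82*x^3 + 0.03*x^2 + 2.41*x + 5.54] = 28.92*x + 0.06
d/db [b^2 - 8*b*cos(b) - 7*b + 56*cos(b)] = 8*b*sin(b) + 2*b - 56*sin(b) - 8*cos(b) - 7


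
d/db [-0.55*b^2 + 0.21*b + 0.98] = 0.21 - 1.1*b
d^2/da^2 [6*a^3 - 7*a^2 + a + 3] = 36*a - 14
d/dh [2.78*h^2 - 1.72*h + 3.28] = 5.56*h - 1.72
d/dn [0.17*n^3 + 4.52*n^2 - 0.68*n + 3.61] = 0.51*n^2 + 9.04*n - 0.68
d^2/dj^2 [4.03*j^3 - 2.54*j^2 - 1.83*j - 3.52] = 24.18*j - 5.08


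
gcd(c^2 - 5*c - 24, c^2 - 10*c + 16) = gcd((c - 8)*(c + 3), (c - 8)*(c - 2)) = c - 8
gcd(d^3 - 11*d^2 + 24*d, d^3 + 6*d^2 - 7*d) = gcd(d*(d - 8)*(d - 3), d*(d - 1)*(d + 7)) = d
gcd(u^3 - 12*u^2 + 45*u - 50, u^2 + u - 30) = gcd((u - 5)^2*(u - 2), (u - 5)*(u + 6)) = u - 5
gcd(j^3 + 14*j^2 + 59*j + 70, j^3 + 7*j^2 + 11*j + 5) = j + 5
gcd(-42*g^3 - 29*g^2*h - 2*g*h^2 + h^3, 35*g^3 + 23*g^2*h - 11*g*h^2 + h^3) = 7*g - h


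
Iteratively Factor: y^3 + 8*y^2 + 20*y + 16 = (y + 2)*(y^2 + 6*y + 8) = (y + 2)*(y + 4)*(y + 2)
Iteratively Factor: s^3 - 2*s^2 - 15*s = (s - 5)*(s^2 + 3*s) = s*(s - 5)*(s + 3)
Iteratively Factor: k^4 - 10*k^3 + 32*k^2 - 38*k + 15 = (k - 5)*(k^3 - 5*k^2 + 7*k - 3) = (k - 5)*(k - 1)*(k^2 - 4*k + 3) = (k - 5)*(k - 3)*(k - 1)*(k - 1)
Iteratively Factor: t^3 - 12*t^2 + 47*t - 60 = (t - 5)*(t^2 - 7*t + 12) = (t - 5)*(t - 4)*(t - 3)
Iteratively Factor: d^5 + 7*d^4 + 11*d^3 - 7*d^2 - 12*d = (d)*(d^4 + 7*d^3 + 11*d^2 - 7*d - 12) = d*(d + 1)*(d^3 + 6*d^2 + 5*d - 12) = d*(d + 1)*(d + 4)*(d^2 + 2*d - 3) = d*(d - 1)*(d + 1)*(d + 4)*(d + 3)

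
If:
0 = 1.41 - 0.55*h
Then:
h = 2.56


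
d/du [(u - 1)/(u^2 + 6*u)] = (-u^2 + 2*u + 6)/(u^2*(u^2 + 12*u + 36))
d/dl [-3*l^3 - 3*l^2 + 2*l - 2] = -9*l^2 - 6*l + 2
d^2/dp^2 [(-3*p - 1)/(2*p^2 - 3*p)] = 6*(-4*p^3 - 4*p^2 + 6*p - 3)/(p^3*(8*p^3 - 36*p^2 + 54*p - 27))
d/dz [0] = 0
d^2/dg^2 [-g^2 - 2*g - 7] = -2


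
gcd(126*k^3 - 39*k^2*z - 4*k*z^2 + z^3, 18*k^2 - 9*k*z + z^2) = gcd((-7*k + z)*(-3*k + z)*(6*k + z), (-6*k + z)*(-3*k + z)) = -3*k + z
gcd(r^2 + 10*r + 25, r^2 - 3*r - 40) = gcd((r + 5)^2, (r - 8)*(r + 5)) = r + 5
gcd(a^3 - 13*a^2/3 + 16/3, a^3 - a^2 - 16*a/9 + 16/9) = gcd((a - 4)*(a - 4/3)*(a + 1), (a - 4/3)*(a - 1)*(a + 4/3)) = a - 4/3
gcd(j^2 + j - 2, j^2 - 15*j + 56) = 1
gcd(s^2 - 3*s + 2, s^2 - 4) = s - 2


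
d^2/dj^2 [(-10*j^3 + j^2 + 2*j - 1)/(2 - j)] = 2*(10*j^3 - 60*j^2 + 120*j - 7)/(j^3 - 6*j^2 + 12*j - 8)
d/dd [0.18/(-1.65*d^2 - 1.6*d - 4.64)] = (0.594*d + 0.288)/(1.65*d^2 + 1.6*d + 4.64)^2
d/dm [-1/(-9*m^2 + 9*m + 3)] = (1 - 2*m)/(-3*m^2 + 3*m + 1)^2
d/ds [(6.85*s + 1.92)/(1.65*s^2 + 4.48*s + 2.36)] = (-11.3025*s^2 - 6.336*s + 7.5644)/(2.7225*s^4 + 14.784*s^3 + 27.8584*s^2 + 21.1456*s + 5.5696)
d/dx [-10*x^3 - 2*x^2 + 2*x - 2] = -30*x^2 - 4*x + 2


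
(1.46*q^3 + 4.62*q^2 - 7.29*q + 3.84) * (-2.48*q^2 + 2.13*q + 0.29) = -3.6208*q^5 - 8.3478*q^4 + 28.3432*q^3 - 23.7111*q^2 + 6.0651*q + 1.1136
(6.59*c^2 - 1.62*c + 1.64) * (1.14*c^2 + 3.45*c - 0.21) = 7.5126*c^4 + 20.8887*c^3 - 5.1033*c^2 + 5.9982*c - 0.3444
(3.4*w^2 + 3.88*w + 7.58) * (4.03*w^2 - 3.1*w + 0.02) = 13.702*w^4 + 5.0964*w^3 + 18.5874*w^2 - 23.4204*w + 0.1516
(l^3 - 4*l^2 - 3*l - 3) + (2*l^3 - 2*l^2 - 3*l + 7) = 3*l^3 - 6*l^2 - 6*l + 4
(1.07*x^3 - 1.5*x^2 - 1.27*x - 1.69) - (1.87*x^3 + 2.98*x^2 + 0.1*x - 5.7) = -0.8*x^3 - 4.48*x^2 - 1.37*x + 4.01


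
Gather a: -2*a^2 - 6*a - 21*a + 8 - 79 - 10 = -2*a^2 - 27*a - 81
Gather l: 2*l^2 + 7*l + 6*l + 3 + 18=2*l^2 + 13*l + 21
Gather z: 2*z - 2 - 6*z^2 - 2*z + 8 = 6 - 6*z^2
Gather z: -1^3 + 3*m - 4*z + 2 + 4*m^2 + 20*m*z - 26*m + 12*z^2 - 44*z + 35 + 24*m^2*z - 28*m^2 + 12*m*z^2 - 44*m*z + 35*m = -24*m^2 + 12*m + z^2*(12*m + 12) + z*(24*m^2 - 24*m - 48) + 36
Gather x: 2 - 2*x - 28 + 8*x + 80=6*x + 54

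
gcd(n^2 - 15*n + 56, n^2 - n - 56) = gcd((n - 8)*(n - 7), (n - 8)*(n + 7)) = n - 8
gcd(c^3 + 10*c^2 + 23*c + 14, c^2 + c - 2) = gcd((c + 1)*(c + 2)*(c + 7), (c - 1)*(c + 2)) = c + 2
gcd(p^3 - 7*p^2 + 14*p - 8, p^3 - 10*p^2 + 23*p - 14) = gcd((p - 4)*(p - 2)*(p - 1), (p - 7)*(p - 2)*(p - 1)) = p^2 - 3*p + 2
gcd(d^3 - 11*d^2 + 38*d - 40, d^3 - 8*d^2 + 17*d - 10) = d^2 - 7*d + 10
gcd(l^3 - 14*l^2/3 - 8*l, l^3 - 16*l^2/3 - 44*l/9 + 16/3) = l^2 - 14*l/3 - 8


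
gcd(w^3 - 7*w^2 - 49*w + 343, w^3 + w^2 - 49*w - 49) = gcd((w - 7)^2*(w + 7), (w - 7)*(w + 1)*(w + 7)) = w^2 - 49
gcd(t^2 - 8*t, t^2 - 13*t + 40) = t - 8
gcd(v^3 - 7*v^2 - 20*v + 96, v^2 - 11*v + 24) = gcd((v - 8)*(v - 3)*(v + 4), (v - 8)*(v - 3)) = v^2 - 11*v + 24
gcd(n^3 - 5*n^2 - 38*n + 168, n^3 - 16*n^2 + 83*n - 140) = n^2 - 11*n + 28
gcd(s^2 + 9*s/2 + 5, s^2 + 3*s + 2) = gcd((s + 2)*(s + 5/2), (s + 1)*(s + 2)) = s + 2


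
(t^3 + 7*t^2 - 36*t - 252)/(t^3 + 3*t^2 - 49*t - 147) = (t^2 - 36)/(t^2 - 4*t - 21)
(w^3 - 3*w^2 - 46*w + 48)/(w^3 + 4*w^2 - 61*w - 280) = (w^2 + 5*w - 6)/(w^2 + 12*w + 35)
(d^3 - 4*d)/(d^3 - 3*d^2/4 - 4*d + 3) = 4*d/(4*d - 3)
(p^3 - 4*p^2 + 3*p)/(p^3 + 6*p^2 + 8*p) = (p^2 - 4*p + 3)/(p^2 + 6*p + 8)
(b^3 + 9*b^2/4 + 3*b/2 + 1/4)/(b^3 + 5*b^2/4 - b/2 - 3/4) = (4*b + 1)/(4*b - 3)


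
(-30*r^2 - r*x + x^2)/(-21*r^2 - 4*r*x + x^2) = (30*r^2 + r*x - x^2)/(21*r^2 + 4*r*x - x^2)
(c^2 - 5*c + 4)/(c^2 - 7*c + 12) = (c - 1)/(c - 3)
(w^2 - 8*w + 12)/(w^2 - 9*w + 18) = (w - 2)/(w - 3)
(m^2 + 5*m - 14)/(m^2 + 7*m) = (m - 2)/m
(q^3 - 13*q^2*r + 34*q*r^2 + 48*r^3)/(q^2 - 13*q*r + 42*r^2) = (q^2 - 7*q*r - 8*r^2)/(q - 7*r)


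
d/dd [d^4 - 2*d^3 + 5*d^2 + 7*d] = 4*d^3 - 6*d^2 + 10*d + 7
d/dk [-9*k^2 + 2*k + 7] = 2 - 18*k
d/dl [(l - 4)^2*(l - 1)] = 3*(l - 4)*(l - 2)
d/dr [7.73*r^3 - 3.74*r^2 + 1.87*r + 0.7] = 23.19*r^2 - 7.48*r + 1.87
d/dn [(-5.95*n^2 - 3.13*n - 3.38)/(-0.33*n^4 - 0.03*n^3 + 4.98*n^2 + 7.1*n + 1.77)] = (-3.927*n^5 - 3.2772*n^4 - 4.6494*n^3 - 26.9618*n^2 + 12.6018*n + 18.4579)/(0.1089*n^8 + 0.0198*n^7 - 3.2859*n^6 - 4.9848*n^5 + 23.2062*n^4 + 70.6098*n^3 + 68.0392*n^2 + 25.134*n + 3.1329)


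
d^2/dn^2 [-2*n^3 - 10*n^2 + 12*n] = -12*n - 20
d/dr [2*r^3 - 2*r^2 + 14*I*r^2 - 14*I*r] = 6*r^2 + r*(-4 + 28*I) - 14*I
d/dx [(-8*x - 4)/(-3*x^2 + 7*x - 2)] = 4*(-6*x^2 - 6*x + 11)/(9*x^4 - 42*x^3 + 61*x^2 - 28*x + 4)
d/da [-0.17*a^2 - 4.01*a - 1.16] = -0.34*a - 4.01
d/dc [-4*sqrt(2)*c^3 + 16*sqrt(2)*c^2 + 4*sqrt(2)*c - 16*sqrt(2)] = sqrt(2)*(-12*c^2 + 32*c + 4)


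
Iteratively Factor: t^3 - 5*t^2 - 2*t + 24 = (t - 4)*(t^2 - t - 6) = (t - 4)*(t + 2)*(t - 3)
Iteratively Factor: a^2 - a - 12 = (a + 3)*(a - 4)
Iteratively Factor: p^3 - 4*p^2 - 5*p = (p + 1)*(p^2 - 5*p) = p*(p + 1)*(p - 5)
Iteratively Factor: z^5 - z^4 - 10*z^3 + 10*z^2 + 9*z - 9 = (z - 1)*(z^4 - 10*z^2 + 9) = (z - 1)*(z + 1)*(z^3 - z^2 - 9*z + 9) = (z - 1)*(z + 1)*(z + 3)*(z^2 - 4*z + 3) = (z - 1)^2*(z + 1)*(z + 3)*(z - 3)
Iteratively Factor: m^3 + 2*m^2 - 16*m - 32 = (m + 4)*(m^2 - 2*m - 8) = (m + 2)*(m + 4)*(m - 4)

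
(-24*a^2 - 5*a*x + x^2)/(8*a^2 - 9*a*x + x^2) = (3*a + x)/(-a + x)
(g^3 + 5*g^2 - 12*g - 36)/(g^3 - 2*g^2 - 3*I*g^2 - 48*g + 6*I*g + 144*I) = (g^2 - g - 6)/(g^2 - g*(8 + 3*I) + 24*I)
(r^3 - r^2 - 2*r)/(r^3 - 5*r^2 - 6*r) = (r - 2)/(r - 6)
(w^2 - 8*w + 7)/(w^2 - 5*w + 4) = (w - 7)/(w - 4)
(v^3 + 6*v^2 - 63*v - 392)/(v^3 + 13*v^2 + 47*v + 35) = (v^2 - v - 56)/(v^2 + 6*v + 5)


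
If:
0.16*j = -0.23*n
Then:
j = -1.4375*n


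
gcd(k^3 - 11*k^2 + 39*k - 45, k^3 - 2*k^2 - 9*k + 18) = k - 3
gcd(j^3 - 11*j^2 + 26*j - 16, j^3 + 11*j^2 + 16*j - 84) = j - 2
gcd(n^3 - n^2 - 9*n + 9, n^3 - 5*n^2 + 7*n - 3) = n^2 - 4*n + 3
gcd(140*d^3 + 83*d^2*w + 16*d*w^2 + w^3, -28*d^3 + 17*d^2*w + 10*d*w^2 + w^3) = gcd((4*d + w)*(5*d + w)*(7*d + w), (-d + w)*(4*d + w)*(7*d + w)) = 28*d^2 + 11*d*w + w^2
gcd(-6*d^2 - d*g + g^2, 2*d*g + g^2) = 2*d + g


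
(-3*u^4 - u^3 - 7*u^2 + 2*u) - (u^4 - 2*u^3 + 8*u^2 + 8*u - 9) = -4*u^4 + u^3 - 15*u^2 - 6*u + 9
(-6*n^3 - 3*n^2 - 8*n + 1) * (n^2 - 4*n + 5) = -6*n^5 + 21*n^4 - 26*n^3 + 18*n^2 - 44*n + 5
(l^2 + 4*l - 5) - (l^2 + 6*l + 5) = -2*l - 10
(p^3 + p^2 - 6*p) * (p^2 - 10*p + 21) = p^5 - 9*p^4 + 5*p^3 + 81*p^2 - 126*p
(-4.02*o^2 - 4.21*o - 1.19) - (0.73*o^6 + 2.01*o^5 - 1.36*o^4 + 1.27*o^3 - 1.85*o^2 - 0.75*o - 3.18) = -0.73*o^6 - 2.01*o^5 + 1.36*o^4 - 1.27*o^3 - 2.17*o^2 - 3.46*o + 1.99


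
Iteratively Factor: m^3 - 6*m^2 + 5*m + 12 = (m - 4)*(m^2 - 2*m - 3) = (m - 4)*(m + 1)*(m - 3)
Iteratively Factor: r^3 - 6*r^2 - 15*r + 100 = (r - 5)*(r^2 - r - 20) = (r - 5)^2*(r + 4)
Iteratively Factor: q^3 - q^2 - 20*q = (q)*(q^2 - q - 20) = q*(q + 4)*(q - 5)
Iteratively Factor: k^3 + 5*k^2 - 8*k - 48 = (k - 3)*(k^2 + 8*k + 16) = (k - 3)*(k + 4)*(k + 4)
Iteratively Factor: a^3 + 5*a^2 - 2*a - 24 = (a + 4)*(a^2 + a - 6) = (a - 2)*(a + 4)*(a + 3)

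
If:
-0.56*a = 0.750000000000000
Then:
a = -1.34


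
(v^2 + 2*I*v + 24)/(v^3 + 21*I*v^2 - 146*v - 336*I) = (v - 4*I)/(v^2 + 15*I*v - 56)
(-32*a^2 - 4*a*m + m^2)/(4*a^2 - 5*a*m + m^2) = (-32*a^2 - 4*a*m + m^2)/(4*a^2 - 5*a*m + m^2)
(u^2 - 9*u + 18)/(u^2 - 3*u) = (u - 6)/u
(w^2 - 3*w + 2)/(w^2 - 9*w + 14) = (w - 1)/(w - 7)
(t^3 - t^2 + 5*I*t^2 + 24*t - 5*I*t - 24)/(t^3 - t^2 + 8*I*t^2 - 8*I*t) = (t - 3*I)/t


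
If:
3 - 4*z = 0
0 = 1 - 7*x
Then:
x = 1/7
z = 3/4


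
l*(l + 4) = l^2 + 4*l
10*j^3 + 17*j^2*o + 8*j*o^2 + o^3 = (j + o)*(2*j + o)*(5*j + o)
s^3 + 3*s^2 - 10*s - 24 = (s - 3)*(s + 2)*(s + 4)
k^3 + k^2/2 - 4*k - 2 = (k - 2)*(k + 1/2)*(k + 2)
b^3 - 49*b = b*(b - 7)*(b + 7)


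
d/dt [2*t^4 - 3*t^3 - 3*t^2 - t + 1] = 8*t^3 - 9*t^2 - 6*t - 1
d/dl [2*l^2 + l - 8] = 4*l + 1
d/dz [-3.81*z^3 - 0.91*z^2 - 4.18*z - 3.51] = -11.43*z^2 - 1.82*z - 4.18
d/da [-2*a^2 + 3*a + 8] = 3 - 4*a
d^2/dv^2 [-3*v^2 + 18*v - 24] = -6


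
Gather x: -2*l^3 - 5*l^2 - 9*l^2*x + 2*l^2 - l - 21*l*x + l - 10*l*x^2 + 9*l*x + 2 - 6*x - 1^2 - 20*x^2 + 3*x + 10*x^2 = -2*l^3 - 3*l^2 + x^2*(-10*l - 10) + x*(-9*l^2 - 12*l - 3) + 1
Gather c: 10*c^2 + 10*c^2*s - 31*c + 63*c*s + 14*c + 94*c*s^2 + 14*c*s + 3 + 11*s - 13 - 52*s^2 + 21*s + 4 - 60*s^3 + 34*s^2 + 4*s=c^2*(10*s + 10) + c*(94*s^2 + 77*s - 17) - 60*s^3 - 18*s^2 + 36*s - 6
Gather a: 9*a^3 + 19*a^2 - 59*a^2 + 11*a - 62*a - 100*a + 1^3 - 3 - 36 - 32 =9*a^3 - 40*a^2 - 151*a - 70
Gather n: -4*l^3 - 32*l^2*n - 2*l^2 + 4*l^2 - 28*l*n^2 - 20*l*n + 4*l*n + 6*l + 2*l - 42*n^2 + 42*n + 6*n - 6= -4*l^3 + 2*l^2 + 8*l + n^2*(-28*l - 42) + n*(-32*l^2 - 16*l + 48) - 6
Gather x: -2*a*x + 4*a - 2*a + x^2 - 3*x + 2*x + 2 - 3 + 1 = 2*a + x^2 + x*(-2*a - 1)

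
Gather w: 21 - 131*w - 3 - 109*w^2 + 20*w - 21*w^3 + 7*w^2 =-21*w^3 - 102*w^2 - 111*w + 18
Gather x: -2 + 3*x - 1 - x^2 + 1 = -x^2 + 3*x - 2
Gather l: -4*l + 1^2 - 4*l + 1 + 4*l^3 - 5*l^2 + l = 4*l^3 - 5*l^2 - 7*l + 2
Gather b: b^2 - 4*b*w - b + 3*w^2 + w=b^2 + b*(-4*w - 1) + 3*w^2 + w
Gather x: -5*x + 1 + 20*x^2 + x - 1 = 20*x^2 - 4*x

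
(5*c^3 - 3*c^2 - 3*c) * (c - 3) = 5*c^4 - 18*c^3 + 6*c^2 + 9*c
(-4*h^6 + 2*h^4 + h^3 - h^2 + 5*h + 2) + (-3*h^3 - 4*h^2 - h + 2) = -4*h^6 + 2*h^4 - 2*h^3 - 5*h^2 + 4*h + 4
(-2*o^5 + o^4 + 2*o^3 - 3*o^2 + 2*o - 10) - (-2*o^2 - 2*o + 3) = -2*o^5 + o^4 + 2*o^3 - o^2 + 4*o - 13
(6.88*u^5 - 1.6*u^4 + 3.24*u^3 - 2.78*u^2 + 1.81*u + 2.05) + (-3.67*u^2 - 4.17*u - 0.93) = 6.88*u^5 - 1.6*u^4 + 3.24*u^3 - 6.45*u^2 - 2.36*u + 1.12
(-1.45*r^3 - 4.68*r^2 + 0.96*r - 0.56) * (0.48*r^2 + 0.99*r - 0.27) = -0.696*r^5 - 3.6819*r^4 - 3.7809*r^3 + 1.9452*r^2 - 0.8136*r + 0.1512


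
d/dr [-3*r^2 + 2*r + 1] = 2 - 6*r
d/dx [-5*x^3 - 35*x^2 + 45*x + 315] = -15*x^2 - 70*x + 45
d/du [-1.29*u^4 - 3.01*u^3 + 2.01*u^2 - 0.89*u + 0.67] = -5.16*u^3 - 9.03*u^2 + 4.02*u - 0.89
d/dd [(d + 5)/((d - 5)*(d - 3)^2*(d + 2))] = (-3*d^3 - 11*d^2 + 85*d + 85)/(d^7 - 15*d^6 + 70*d^5 - 30*d^4 - 575*d^3 + 1017*d^2 + 1080*d - 2700)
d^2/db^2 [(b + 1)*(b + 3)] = 2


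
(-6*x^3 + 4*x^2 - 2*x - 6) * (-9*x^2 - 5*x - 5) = 54*x^5 - 6*x^4 + 28*x^3 + 44*x^2 + 40*x + 30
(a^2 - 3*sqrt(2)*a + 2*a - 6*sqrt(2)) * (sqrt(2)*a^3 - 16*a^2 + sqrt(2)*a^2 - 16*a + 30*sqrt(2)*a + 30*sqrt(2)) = sqrt(2)*a^5 - 22*a^4 + 3*sqrt(2)*a^4 - 66*a^3 + 80*sqrt(2)*a^3 - 224*a^2 + 234*sqrt(2)*a^2 - 540*a + 156*sqrt(2)*a - 360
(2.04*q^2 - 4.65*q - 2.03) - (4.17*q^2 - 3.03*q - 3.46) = -2.13*q^2 - 1.62*q + 1.43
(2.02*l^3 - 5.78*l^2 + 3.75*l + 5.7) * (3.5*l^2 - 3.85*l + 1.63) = 7.07*l^5 - 28.007*l^4 + 38.6706*l^3 - 3.9089*l^2 - 15.8325*l + 9.291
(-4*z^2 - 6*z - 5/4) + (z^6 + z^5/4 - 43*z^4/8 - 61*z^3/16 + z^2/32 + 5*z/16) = z^6 + z^5/4 - 43*z^4/8 - 61*z^3/16 - 127*z^2/32 - 91*z/16 - 5/4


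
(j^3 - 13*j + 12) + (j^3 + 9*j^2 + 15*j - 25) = 2*j^3 + 9*j^2 + 2*j - 13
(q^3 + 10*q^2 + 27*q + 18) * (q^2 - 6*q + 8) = q^5 + 4*q^4 - 25*q^3 - 64*q^2 + 108*q + 144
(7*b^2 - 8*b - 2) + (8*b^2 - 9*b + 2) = 15*b^2 - 17*b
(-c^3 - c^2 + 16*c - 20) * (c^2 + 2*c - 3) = -c^5 - 3*c^4 + 17*c^3 + 15*c^2 - 88*c + 60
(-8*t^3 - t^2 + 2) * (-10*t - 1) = 80*t^4 + 18*t^3 + t^2 - 20*t - 2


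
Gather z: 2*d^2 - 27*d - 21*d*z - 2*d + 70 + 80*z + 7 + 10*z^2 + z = 2*d^2 - 29*d + 10*z^2 + z*(81 - 21*d) + 77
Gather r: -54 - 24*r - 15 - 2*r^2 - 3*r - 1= -2*r^2 - 27*r - 70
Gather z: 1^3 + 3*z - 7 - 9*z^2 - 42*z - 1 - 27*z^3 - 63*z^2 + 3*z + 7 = -27*z^3 - 72*z^2 - 36*z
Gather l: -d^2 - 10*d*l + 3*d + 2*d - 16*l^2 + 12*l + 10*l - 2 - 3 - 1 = -d^2 + 5*d - 16*l^2 + l*(22 - 10*d) - 6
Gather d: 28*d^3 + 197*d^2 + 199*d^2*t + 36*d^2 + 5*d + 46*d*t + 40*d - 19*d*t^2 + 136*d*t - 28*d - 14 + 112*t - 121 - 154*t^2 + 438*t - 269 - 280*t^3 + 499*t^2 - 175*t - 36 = 28*d^3 + d^2*(199*t + 233) + d*(-19*t^2 + 182*t + 17) - 280*t^3 + 345*t^2 + 375*t - 440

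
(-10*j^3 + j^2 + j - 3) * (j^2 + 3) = -10*j^5 + j^4 - 29*j^3 + 3*j - 9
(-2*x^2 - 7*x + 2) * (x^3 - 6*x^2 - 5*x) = -2*x^5 + 5*x^4 + 54*x^3 + 23*x^2 - 10*x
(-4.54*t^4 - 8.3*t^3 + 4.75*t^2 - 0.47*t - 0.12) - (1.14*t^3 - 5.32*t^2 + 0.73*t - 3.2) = -4.54*t^4 - 9.44*t^3 + 10.07*t^2 - 1.2*t + 3.08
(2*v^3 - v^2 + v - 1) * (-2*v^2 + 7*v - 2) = -4*v^5 + 16*v^4 - 13*v^3 + 11*v^2 - 9*v + 2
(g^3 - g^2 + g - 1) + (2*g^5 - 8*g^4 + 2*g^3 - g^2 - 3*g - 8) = 2*g^5 - 8*g^4 + 3*g^3 - 2*g^2 - 2*g - 9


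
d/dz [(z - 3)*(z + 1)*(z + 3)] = 3*z^2 + 2*z - 9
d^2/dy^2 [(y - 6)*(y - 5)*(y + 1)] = 6*y - 20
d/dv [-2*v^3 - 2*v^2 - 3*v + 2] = -6*v^2 - 4*v - 3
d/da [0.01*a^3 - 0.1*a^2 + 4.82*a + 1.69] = 0.03*a^2 - 0.2*a + 4.82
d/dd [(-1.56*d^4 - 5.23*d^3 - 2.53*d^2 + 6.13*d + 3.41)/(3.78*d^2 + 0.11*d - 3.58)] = (-11.7936*d^5 - 20.2842*d^4 + 21.1886*d^3 + 32.7205*d^2 - 7.6648*d - 22.3205)/(14.2884*d^4 + 0.8316*d^3 - 27.0527*d^2 - 0.7876*d + 12.8164)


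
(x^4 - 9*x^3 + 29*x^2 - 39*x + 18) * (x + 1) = x^5 - 8*x^4 + 20*x^3 - 10*x^2 - 21*x + 18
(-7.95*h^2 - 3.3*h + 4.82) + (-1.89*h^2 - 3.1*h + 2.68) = -9.84*h^2 - 6.4*h + 7.5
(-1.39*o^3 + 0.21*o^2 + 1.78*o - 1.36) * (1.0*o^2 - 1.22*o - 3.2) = -1.39*o^5 + 1.9058*o^4 + 5.9718*o^3 - 4.2036*o^2 - 4.0368*o + 4.352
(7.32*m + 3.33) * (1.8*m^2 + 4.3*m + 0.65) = 13.176*m^3 + 37.47*m^2 + 19.077*m + 2.1645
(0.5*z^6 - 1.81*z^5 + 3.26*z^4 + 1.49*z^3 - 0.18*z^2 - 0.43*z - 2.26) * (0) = 0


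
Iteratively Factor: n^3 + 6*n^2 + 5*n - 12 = (n - 1)*(n^2 + 7*n + 12) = (n - 1)*(n + 3)*(n + 4)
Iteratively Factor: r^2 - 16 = (r + 4)*(r - 4)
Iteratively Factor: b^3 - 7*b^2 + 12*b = (b - 4)*(b^2 - 3*b) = (b - 4)*(b - 3)*(b)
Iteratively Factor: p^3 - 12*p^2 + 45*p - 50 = (p - 5)*(p^2 - 7*p + 10) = (p - 5)*(p - 2)*(p - 5)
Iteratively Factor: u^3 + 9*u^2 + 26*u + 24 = (u + 2)*(u^2 + 7*u + 12) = (u + 2)*(u + 3)*(u + 4)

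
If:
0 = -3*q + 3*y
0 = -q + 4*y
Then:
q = 0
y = 0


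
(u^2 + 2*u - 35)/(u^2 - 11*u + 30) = (u + 7)/(u - 6)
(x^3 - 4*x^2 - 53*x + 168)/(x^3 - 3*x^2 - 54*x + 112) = (x - 3)/(x - 2)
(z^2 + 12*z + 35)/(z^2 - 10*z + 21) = (z^2 + 12*z + 35)/(z^2 - 10*z + 21)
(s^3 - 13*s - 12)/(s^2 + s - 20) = (s^2 + 4*s + 3)/(s + 5)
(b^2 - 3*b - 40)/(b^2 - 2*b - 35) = (b - 8)/(b - 7)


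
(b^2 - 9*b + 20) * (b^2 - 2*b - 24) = b^4 - 11*b^3 + 14*b^2 + 176*b - 480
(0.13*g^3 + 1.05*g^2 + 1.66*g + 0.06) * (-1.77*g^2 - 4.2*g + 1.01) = -0.2301*g^5 - 2.4045*g^4 - 7.2169*g^3 - 6.0177*g^2 + 1.4246*g + 0.0606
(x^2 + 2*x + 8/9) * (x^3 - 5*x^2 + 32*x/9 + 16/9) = x^5 - 3*x^4 - 50*x^3/9 + 40*x^2/9 + 544*x/81 + 128/81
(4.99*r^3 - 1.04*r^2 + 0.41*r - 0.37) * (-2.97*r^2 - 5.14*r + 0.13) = -14.8203*r^5 - 22.5598*r^4 + 4.7766*r^3 - 1.1437*r^2 + 1.9551*r - 0.0481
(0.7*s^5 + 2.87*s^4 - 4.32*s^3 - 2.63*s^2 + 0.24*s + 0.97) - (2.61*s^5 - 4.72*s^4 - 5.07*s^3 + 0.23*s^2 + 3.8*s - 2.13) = -1.91*s^5 + 7.59*s^4 + 0.75*s^3 - 2.86*s^2 - 3.56*s + 3.1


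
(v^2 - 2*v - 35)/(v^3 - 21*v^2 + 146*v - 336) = (v + 5)/(v^2 - 14*v + 48)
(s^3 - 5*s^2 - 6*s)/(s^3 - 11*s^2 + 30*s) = (s + 1)/(s - 5)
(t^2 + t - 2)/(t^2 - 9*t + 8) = (t + 2)/(t - 8)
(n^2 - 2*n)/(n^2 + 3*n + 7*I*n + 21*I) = n*(n - 2)/(n^2 + n*(3 + 7*I) + 21*I)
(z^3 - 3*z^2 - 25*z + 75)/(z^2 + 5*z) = z - 8 + 15/z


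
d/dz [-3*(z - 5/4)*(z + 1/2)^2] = 3*(2 - 3*z)*(z + 1/2)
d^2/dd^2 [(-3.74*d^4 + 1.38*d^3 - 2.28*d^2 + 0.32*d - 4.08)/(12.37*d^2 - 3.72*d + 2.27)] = (-1144.566412*d^6 + 1032.608016*d^5 - 940.646652000001*d^4 + 354.102387999999*d^3 - 3662.902464*d^2 + 1115.234076*d + 98.117832)/(1892.819053*d^6 - 1707.668604*d^5 + 1555.588113*d^4 - 678.222216*d^3 + 285.463623*d^2 - 57.506364*d + 11.697083)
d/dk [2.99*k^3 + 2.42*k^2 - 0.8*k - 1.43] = 8.97*k^2 + 4.84*k - 0.8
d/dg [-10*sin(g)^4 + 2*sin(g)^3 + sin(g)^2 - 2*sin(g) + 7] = 2*(-20*sin(g)^3 + 3*sin(g)^2 + sin(g) - 1)*cos(g)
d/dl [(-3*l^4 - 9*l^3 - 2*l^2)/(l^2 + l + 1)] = l*(-6*l^4 - 18*l^3 - 30*l^2 - 29*l - 4)/(l^4 + 2*l^3 + 3*l^2 + 2*l + 1)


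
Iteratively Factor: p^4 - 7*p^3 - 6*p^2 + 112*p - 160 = (p + 4)*(p^3 - 11*p^2 + 38*p - 40) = (p - 4)*(p + 4)*(p^2 - 7*p + 10) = (p - 5)*(p - 4)*(p + 4)*(p - 2)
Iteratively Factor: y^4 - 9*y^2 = (y + 3)*(y^3 - 3*y^2) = (y - 3)*(y + 3)*(y^2) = y*(y - 3)*(y + 3)*(y)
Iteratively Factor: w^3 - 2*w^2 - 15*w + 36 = (w - 3)*(w^2 + w - 12) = (w - 3)*(w + 4)*(w - 3)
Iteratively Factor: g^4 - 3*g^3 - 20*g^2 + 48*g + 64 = (g - 4)*(g^3 + g^2 - 16*g - 16) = (g - 4)*(g + 1)*(g^2 - 16) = (g - 4)*(g + 1)*(g + 4)*(g - 4)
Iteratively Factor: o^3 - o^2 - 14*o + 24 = (o + 4)*(o^2 - 5*o + 6) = (o - 2)*(o + 4)*(o - 3)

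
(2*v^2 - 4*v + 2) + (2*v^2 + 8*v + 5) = 4*v^2 + 4*v + 7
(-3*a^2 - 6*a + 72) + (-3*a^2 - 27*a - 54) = -6*a^2 - 33*a + 18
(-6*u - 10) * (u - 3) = -6*u^2 + 8*u + 30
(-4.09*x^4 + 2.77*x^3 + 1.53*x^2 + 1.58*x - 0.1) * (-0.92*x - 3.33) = 3.7628*x^5 + 11.0713*x^4 - 10.6317*x^3 - 6.5485*x^2 - 5.1694*x + 0.333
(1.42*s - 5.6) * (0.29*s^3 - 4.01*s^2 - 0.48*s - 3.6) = 0.4118*s^4 - 7.3182*s^3 + 21.7744*s^2 - 2.424*s + 20.16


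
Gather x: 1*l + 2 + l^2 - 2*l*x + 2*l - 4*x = l^2 + 3*l + x*(-2*l - 4) + 2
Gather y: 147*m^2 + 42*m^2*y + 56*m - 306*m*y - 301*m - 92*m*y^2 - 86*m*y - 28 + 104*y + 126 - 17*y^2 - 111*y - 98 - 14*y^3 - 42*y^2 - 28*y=147*m^2 - 245*m - 14*y^3 + y^2*(-92*m - 59) + y*(42*m^2 - 392*m - 35)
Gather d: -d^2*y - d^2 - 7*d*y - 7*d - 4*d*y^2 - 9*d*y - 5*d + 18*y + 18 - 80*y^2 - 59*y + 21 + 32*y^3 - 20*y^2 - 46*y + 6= d^2*(-y - 1) + d*(-4*y^2 - 16*y - 12) + 32*y^3 - 100*y^2 - 87*y + 45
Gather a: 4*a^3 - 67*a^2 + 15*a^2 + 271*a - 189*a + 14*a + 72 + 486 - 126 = 4*a^3 - 52*a^2 + 96*a + 432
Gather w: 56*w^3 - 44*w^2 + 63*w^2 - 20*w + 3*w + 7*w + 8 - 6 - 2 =56*w^3 + 19*w^2 - 10*w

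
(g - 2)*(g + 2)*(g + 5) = g^3 + 5*g^2 - 4*g - 20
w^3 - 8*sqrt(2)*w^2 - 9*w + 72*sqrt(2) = (w - 3)*(w + 3)*(w - 8*sqrt(2))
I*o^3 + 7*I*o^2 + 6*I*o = o*(o + 6)*(I*o + I)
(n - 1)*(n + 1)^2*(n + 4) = n^4 + 5*n^3 + 3*n^2 - 5*n - 4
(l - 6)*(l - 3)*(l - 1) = l^3 - 10*l^2 + 27*l - 18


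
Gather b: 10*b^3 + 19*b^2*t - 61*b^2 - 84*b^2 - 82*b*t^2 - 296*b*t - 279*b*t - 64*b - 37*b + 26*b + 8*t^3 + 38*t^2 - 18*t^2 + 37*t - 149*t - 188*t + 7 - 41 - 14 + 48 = 10*b^3 + b^2*(19*t - 145) + b*(-82*t^2 - 575*t - 75) + 8*t^3 + 20*t^2 - 300*t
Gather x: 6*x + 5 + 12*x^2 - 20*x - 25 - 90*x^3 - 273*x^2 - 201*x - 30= -90*x^3 - 261*x^2 - 215*x - 50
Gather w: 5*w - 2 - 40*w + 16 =14 - 35*w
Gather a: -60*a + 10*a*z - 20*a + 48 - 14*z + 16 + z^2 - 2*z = a*(10*z - 80) + z^2 - 16*z + 64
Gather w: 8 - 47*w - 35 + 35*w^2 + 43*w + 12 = 35*w^2 - 4*w - 15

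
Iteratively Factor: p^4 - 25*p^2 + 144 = (p - 3)*(p^3 + 3*p^2 - 16*p - 48) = (p - 4)*(p - 3)*(p^2 + 7*p + 12) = (p - 4)*(p - 3)*(p + 4)*(p + 3)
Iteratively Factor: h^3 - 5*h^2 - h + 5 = (h - 1)*(h^2 - 4*h - 5) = (h - 5)*(h - 1)*(h + 1)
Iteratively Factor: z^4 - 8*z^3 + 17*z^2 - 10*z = (z - 5)*(z^3 - 3*z^2 + 2*z) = (z - 5)*(z - 2)*(z^2 - z) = z*(z - 5)*(z - 2)*(z - 1)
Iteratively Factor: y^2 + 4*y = (y)*(y + 4)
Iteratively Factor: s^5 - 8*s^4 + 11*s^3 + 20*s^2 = (s - 5)*(s^4 - 3*s^3 - 4*s^2) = (s - 5)*(s - 4)*(s^3 + s^2) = (s - 5)*(s - 4)*(s + 1)*(s^2) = s*(s - 5)*(s - 4)*(s + 1)*(s)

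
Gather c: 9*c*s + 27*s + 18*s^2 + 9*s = 9*c*s + 18*s^2 + 36*s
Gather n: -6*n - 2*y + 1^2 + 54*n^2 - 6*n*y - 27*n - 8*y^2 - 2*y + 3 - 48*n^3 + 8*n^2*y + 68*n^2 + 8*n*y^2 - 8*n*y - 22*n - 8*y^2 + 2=-48*n^3 + n^2*(8*y + 122) + n*(8*y^2 - 14*y - 55) - 16*y^2 - 4*y + 6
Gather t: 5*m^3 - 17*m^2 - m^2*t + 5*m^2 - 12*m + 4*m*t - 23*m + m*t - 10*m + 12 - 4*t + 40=5*m^3 - 12*m^2 - 45*m + t*(-m^2 + 5*m - 4) + 52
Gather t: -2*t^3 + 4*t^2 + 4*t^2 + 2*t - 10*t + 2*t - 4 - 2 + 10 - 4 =-2*t^3 + 8*t^2 - 6*t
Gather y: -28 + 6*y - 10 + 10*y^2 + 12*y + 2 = 10*y^2 + 18*y - 36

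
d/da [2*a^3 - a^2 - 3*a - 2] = 6*a^2 - 2*a - 3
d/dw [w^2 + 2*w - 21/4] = 2*w + 2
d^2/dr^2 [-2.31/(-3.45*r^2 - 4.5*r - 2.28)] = (-54.98955*r^2 - 71.7255*r + 2.31*(6.9*r + 4.5)*(13.8*r + 9.0) - 36.34092)/(3.45*r^2 + 4.5*r + 2.28)^3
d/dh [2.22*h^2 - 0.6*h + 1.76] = 4.44*h - 0.6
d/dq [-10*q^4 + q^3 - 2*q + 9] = -40*q^3 + 3*q^2 - 2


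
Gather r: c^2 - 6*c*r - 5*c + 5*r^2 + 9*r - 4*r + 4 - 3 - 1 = c^2 - 5*c + 5*r^2 + r*(5 - 6*c)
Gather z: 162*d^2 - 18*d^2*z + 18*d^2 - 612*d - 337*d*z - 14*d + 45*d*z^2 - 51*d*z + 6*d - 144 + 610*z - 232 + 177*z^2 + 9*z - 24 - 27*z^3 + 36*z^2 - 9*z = 180*d^2 - 620*d - 27*z^3 + z^2*(45*d + 213) + z*(-18*d^2 - 388*d + 610) - 400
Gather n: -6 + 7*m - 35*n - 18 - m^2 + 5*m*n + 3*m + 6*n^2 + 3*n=-m^2 + 10*m + 6*n^2 + n*(5*m - 32) - 24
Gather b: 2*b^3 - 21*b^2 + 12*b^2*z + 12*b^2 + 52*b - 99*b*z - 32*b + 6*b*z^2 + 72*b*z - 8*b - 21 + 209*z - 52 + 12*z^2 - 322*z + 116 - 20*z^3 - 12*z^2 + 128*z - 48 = 2*b^3 + b^2*(12*z - 9) + b*(6*z^2 - 27*z + 12) - 20*z^3 + 15*z - 5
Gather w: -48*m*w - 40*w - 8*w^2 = -8*w^2 + w*(-48*m - 40)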